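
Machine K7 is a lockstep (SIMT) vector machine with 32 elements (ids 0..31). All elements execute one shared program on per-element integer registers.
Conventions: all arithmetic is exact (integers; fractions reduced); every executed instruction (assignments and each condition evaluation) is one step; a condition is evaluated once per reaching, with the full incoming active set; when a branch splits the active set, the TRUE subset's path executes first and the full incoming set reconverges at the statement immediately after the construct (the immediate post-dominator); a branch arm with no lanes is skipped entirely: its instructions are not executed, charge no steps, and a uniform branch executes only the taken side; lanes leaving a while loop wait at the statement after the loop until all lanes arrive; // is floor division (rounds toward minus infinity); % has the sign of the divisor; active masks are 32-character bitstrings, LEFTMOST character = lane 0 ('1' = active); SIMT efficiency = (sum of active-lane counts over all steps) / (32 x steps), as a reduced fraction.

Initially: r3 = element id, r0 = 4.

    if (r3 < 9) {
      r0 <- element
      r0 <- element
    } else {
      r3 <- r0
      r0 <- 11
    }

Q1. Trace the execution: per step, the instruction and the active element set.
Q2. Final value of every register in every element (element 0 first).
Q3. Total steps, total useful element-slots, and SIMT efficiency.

step 0: eval (r3 < 9)                11111111111111111111111111111111
step 1: r0 <- element                11111111100000000000000000000000
step 2: r0 <- element                11111111100000000000000000000000
step 3: r3 <- r0                     00000000011111111111111111111111
step 4: r0 <- 11                     00000000011111111111111111111111

Answer: 5 steps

r3: 0,1,2,3,4,5,6,7,8,4,4,4,4,4,4,4,4,4,4,4,4,4,4,4,4,4,4,4,4,4,4,4
r0: 0,1,2,3,4,5,6,7,8,11,11,11,11,11,11,11,11,11,11,11,11,11,11,11,11,11,11,11,11,11,11,11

steps = 5; useful = 96; efficiency = 96/160 = 3/5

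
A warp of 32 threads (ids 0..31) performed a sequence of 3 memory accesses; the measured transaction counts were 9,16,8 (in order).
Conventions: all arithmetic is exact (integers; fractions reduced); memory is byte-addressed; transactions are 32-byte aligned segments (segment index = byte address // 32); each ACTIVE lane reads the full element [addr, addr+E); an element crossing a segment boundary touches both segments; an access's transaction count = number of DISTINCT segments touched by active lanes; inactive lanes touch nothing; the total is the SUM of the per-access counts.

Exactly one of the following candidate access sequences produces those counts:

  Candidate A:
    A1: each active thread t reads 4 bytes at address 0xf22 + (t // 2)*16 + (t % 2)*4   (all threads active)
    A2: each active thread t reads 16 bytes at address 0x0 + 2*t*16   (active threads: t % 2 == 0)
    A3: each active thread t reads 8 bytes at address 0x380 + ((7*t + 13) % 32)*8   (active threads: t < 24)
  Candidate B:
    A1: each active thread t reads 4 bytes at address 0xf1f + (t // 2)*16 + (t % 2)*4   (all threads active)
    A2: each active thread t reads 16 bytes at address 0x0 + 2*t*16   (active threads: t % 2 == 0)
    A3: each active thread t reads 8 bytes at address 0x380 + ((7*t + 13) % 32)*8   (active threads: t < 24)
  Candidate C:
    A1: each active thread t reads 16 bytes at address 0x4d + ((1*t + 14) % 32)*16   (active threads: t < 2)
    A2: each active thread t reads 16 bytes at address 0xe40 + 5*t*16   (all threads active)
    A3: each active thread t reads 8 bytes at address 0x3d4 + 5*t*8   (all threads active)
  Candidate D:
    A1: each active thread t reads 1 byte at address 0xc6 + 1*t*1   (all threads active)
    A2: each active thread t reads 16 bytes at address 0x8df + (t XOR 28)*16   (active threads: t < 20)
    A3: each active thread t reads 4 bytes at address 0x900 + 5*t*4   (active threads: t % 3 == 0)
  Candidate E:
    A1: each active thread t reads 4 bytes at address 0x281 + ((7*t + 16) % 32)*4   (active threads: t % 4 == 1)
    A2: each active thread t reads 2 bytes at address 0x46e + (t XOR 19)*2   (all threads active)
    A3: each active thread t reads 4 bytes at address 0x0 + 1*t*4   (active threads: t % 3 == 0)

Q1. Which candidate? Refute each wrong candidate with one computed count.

A: A1 gives 8 transactions, not 9
C: A1 gives 2 transactions, not 9
D: A1 gives 2 transactions, not 9
E: A1 gives 5 transactions, not 9
B: all counts match (9,16,8)

Answer: B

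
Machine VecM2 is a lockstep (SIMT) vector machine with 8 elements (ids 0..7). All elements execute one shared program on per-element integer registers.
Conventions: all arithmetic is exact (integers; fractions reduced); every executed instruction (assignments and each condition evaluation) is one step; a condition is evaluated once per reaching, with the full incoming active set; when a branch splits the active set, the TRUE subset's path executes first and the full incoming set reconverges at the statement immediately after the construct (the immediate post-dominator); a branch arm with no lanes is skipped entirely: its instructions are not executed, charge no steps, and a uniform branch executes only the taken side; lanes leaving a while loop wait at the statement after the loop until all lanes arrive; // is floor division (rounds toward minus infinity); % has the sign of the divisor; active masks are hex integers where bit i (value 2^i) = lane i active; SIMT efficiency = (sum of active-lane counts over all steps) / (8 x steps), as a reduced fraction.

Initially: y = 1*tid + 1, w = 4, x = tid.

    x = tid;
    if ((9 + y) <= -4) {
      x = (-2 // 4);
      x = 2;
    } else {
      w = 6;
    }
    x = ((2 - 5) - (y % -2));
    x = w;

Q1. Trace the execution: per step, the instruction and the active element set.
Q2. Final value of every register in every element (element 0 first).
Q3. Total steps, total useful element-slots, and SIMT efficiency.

step 0: x <- tid                     0xff
step 1: eval ((9 + y) <= -4)         0xff
step 2: w <- 6                       0xff
step 3: x <- ((2 - 5) - (y % -2))    0xff
step 4: x <- w                       0xff

Answer: 5 steps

y: 1,2,3,4,5,6,7,8
w: 6,6,6,6,6,6,6,6
x: 6,6,6,6,6,6,6,6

steps = 5; useful = 40; efficiency = 40/40 = 1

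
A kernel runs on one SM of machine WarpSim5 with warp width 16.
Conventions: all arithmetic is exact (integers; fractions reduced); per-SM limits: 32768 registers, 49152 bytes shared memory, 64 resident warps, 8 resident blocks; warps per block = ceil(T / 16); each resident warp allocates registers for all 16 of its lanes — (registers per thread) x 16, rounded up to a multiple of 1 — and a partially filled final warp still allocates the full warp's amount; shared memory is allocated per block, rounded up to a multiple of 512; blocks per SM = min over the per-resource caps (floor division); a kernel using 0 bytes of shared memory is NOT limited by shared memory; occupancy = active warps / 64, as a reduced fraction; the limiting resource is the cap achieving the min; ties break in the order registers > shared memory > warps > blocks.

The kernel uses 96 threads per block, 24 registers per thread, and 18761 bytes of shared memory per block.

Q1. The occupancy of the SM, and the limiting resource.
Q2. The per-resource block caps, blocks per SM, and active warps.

Answer: occupancy 3/16, limited by shared memory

registers: 14 blocks
shared memory: 2 blocks
warps: 10 blocks
blocks: 8 blocks

Answer: 2 blocks, 12 active warps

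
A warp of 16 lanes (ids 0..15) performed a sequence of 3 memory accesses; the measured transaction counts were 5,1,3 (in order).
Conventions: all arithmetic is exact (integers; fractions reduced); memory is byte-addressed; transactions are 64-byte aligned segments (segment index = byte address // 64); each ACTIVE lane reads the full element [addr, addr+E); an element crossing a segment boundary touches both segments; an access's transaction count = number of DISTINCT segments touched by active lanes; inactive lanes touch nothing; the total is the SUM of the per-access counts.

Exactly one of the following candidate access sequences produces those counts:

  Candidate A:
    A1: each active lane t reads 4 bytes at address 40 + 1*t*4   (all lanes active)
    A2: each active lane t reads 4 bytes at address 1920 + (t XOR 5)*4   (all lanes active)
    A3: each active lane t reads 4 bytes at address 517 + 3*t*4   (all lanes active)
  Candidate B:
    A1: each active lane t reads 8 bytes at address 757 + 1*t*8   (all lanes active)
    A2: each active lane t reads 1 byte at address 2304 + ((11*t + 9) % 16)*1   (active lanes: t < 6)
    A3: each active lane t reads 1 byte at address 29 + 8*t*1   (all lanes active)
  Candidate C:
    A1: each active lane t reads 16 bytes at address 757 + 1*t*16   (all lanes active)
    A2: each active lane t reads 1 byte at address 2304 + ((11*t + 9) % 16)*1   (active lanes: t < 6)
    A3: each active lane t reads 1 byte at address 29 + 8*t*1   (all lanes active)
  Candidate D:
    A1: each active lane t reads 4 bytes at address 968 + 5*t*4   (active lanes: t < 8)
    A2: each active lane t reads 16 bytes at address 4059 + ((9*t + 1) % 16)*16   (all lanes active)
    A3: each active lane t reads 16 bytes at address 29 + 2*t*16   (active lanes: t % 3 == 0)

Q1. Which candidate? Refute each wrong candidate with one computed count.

A: A1 gives 2 transactions, not 5
B: A1 gives 3 transactions, not 5
D: A1 gives 3 transactions, not 5
C: all counts match (5,1,3)

Answer: C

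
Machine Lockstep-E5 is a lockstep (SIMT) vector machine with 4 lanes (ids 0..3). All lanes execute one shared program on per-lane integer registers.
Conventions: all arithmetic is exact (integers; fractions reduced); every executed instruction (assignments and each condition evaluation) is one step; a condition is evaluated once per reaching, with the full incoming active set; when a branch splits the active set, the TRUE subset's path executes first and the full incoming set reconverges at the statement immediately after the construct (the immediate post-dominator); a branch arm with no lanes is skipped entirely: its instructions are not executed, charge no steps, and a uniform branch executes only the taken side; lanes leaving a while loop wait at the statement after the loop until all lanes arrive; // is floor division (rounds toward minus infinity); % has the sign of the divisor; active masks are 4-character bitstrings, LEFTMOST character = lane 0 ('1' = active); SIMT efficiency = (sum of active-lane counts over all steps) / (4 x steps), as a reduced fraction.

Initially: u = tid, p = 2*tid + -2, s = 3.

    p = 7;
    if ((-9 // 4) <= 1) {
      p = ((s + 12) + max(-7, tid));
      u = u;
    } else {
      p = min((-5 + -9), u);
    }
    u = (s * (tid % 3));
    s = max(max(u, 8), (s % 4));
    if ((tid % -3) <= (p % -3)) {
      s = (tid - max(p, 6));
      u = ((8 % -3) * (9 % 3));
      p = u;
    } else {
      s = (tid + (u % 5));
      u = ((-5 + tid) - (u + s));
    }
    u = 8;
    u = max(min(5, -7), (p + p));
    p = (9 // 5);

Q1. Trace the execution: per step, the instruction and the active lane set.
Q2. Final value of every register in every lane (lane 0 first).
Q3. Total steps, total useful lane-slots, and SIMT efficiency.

step 0: p <- 7                       1111
step 1: eval ((-9 // 4) <= 1)        1111
step 2: p <- ((s + 12) + max(-7, tid)) 1111
step 3: u <- u                       1111
step 4: u <- (s * (tid % 3))         1111
step 5: s <- max(max(u, 8), (s % 4)) 1111
step 6: eval ((tid % -3) <= (p % -3)) 1111
step 7: s <- (tid - max(p, 6))       1111
step 8: u <- ((8 % -3) * (9 % 3))    1111
step 9: p <- u                       1111
step 10: u <- 8                       1111
step 11: u <- max(min(5, -7), (p + p)) 1111
step 12: p <- (9 // 5)                1111

Answer: 13 steps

u: 0,0,0,0
p: 1,1,1,1
s: -15,-15,-15,-15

steps = 13; useful = 52; efficiency = 52/52 = 1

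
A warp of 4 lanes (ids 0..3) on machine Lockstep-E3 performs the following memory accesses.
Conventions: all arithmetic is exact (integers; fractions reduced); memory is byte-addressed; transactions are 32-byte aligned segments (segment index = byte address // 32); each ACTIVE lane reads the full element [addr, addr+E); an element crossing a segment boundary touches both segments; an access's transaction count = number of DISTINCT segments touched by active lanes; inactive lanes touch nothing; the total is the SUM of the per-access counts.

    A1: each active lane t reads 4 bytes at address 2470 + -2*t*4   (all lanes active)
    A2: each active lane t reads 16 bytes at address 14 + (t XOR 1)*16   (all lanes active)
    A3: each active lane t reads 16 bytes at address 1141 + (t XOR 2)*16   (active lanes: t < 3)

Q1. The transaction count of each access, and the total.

A1: 2 transactions
A2: 3 transactions
A3: 3 transactions

Answer: 2,3,3; total 8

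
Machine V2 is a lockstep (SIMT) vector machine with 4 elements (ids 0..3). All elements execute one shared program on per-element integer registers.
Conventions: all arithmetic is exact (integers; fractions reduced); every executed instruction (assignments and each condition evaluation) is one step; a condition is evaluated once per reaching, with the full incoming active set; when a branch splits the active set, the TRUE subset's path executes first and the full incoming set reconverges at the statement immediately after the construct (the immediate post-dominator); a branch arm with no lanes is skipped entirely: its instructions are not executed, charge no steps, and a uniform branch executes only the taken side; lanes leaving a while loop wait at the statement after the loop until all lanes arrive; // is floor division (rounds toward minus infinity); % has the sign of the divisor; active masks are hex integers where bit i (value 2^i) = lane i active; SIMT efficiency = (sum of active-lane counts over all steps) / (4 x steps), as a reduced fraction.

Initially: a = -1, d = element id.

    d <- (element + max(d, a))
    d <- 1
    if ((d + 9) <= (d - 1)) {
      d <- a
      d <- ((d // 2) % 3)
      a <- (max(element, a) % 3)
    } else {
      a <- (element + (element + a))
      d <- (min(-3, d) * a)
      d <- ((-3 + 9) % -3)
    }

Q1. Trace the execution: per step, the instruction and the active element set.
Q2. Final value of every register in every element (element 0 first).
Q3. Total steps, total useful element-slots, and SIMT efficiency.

step 0: d <- (element + max(d, a))   0xf
step 1: d <- 1                       0xf
step 2: eval ((d + 9) <= (d - 1))    0xf
step 3: a <- (element + (element + a)) 0xf
step 4: d <- (min(-3, d) * a)        0xf
step 5: d <- ((-3 + 9) % -3)         0xf

Answer: 6 steps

a: -1,1,3,5
d: 0,0,0,0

steps = 6; useful = 24; efficiency = 24/24 = 1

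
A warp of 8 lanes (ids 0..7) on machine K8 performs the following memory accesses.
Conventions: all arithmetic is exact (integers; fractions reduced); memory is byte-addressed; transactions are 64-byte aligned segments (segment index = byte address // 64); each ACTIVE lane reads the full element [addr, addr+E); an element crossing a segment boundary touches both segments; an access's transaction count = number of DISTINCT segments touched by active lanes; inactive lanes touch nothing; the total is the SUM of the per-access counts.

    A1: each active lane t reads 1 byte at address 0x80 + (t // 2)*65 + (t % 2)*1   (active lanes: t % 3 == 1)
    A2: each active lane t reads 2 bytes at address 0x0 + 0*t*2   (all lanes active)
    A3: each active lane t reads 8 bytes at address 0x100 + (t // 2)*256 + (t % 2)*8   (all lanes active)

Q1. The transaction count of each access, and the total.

A1: 3 transactions
A2: 1 transaction
A3: 4 transactions

Answer: 3,1,4; total 8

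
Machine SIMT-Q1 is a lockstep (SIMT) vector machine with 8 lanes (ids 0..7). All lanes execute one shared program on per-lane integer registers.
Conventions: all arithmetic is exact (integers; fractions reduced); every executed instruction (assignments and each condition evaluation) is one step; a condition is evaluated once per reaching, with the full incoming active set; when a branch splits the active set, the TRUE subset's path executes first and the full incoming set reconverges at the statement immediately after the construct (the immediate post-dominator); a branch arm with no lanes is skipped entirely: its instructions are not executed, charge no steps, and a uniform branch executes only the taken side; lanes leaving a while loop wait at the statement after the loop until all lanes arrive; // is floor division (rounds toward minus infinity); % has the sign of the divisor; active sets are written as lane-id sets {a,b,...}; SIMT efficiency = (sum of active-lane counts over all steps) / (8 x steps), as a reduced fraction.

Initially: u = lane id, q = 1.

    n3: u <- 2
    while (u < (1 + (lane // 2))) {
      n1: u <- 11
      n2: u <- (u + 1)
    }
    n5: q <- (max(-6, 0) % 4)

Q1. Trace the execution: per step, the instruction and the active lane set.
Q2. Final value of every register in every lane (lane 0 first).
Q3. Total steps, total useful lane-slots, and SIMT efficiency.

step 0: u <- 2                       {0,1,2,3,4,5,6,7}
step 1: eval (u < (1 + (lane // 2))) {0,1,2,3,4,5,6,7}
step 2: u <- 11                      {4,5,6,7}
step 3: u <- (u + 1)                 {4,5,6,7}
step 4: eval (u < (1 + (lane // 2))) {4,5,6,7}
step 5: q <- (max(-6, 0) % 4)        {0,1,2,3,4,5,6,7}

Answer: 6 steps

u: 2,2,2,2,12,12,12,12
q: 0,0,0,0,0,0,0,0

steps = 6; useful = 36; efficiency = 36/48 = 3/4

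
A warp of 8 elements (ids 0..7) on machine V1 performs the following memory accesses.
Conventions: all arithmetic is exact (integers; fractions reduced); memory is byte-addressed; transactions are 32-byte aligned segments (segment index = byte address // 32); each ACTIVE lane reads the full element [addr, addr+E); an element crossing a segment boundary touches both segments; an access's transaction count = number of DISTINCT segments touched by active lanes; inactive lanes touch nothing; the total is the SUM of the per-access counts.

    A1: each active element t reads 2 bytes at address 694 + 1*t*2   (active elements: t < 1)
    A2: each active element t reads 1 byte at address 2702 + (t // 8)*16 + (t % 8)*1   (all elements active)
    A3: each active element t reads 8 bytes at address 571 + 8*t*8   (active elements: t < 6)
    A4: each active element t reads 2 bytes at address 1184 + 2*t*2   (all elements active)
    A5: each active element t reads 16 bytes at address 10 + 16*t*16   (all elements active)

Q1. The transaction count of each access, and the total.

A1: 1 transaction
A2: 1 transaction
A3: 12 transactions
A4: 1 transaction
A5: 8 transactions

Answer: 1,1,12,1,8; total 23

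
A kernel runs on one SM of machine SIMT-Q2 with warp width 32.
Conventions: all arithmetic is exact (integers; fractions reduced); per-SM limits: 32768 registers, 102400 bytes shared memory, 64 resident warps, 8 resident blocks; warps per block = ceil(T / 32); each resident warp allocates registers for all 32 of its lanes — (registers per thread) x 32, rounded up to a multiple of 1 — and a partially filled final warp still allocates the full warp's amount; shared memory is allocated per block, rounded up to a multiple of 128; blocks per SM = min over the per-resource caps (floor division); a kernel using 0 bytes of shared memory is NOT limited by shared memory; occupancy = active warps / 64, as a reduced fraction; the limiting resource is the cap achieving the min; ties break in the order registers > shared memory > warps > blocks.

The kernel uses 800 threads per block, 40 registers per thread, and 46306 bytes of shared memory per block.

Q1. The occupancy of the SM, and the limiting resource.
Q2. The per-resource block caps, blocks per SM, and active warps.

Answer: occupancy 25/64, limited by registers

registers: 1 block
shared memory: 2 blocks
warps: 2 blocks
blocks: 8 blocks

Answer: 1 block, 25 active warps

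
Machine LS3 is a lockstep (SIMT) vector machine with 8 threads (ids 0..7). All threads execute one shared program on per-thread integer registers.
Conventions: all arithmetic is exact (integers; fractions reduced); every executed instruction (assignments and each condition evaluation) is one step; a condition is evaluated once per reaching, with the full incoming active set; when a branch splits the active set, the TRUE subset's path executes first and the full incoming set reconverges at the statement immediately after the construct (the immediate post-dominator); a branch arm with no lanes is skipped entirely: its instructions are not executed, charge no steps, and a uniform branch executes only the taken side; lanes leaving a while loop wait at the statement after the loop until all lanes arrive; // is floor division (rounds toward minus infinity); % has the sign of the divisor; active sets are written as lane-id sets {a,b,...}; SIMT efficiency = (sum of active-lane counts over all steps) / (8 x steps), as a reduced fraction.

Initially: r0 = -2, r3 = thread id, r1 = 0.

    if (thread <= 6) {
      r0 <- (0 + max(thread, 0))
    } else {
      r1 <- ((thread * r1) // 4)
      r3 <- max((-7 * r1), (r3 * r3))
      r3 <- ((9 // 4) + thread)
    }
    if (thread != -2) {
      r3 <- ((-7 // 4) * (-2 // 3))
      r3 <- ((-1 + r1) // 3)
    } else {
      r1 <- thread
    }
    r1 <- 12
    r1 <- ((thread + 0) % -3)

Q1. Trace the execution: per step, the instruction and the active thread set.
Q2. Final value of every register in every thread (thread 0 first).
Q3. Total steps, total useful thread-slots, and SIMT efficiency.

step 0: eval (thread <= 6)           {0,1,2,3,4,5,6,7}
step 1: r0 <- (0 + max(thread, 0))   {0,1,2,3,4,5,6}
step 2: r1 <- ((thread * r1) // 4)   {7}
step 3: r3 <- max((-7 * r1), (r3 * r3)) {7}
step 4: r3 <- ((9 // 4) + thread)    {7}
step 5: eval (thread != -2)          {0,1,2,3,4,5,6,7}
step 6: r3 <- ((-7 // 4) * (-2 // 3)) {0,1,2,3,4,5,6,7}
step 7: r3 <- ((-1 + r1) // 3)       {0,1,2,3,4,5,6,7}
step 8: r1 <- 12                     {0,1,2,3,4,5,6,7}
step 9: r1 <- ((thread + 0) % -3)    {0,1,2,3,4,5,6,7}

Answer: 10 steps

r0: 0,1,2,3,4,5,6,-2
r3: -1,-1,-1,-1,-1,-1,-1,-1
r1: 0,-2,-1,0,-2,-1,0,-2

steps = 10; useful = 58; efficiency = 58/80 = 29/40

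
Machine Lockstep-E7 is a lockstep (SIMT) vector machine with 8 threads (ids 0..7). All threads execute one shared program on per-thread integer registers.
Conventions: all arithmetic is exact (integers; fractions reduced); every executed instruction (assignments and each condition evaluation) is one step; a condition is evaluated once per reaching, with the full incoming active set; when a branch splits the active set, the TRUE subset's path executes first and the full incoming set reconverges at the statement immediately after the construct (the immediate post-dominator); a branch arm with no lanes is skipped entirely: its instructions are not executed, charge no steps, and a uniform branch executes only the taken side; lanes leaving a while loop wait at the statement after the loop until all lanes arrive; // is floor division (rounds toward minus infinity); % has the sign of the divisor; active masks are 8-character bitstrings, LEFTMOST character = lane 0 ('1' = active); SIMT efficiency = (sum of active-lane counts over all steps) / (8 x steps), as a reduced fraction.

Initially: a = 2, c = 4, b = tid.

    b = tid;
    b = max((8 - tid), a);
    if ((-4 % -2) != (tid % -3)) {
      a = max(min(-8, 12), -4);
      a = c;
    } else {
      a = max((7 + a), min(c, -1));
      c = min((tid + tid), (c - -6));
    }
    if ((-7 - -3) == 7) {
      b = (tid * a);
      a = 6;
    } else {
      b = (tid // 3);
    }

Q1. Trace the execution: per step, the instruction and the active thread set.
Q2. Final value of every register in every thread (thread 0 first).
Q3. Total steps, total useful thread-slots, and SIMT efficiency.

step 0: b <- tid                     11111111
step 1: b <- max((8 - tid), a)       11111111
step 2: eval ((-4 % -2) != (tid % -3)) 11111111
step 3: a <- max(min(-8, 12), -4)    01101101
step 4: a <- c                       01101101
step 5: a <- max((7 + a), min(c, -1)) 10010010
step 6: c <- min((tid + tid), (c - -6)) 10010010
step 7: eval ((-7 - -3) == 7)        11111111
step 8: b <- (tid // 3)              11111111

Answer: 9 steps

a: 9,4,4,9,4,4,9,4
c: 0,4,4,6,4,4,10,4
b: 0,0,0,1,1,1,2,2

steps = 9; useful = 56; efficiency = 56/72 = 7/9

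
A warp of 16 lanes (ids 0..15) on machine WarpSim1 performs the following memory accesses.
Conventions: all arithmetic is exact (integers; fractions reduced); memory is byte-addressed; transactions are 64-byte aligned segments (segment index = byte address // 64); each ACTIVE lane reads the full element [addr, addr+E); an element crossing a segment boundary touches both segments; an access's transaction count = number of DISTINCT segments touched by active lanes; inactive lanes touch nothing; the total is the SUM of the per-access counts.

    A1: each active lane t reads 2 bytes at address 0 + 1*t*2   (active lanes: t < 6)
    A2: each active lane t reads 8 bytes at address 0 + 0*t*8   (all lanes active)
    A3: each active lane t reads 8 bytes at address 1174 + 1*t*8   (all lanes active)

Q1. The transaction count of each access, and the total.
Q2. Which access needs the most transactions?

A1: 1 transaction
A2: 1 transaction
A3: 3 transactions

Answer: 1,1,3; total 5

Answer: A3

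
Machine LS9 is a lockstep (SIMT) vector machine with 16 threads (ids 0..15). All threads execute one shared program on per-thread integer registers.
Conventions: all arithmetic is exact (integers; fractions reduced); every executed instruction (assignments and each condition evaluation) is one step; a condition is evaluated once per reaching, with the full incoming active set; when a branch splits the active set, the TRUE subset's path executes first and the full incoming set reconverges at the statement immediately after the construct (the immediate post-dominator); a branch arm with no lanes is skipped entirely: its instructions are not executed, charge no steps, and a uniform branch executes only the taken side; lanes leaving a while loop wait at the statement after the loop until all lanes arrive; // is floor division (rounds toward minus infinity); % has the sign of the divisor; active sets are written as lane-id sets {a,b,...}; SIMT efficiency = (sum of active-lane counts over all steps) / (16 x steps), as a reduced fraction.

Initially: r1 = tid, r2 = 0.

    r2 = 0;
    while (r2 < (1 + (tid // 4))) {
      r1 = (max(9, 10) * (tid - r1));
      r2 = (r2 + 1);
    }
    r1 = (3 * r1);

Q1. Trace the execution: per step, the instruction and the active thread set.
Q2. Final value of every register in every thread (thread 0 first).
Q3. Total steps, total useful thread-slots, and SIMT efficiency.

step 0: r2 <- 0                      {0,1,2,3,4,5,6,7,8,9,10,11,12,13,14,15}
step 1: eval (r2 < (1 + (tid // 4))) {0,1,2,3,4,5,6,7,8,9,10,11,12,13,14,15}
step 2: r1 <- (max(9, 10) * (tid - r1)) {0,1,2,3,4,5,6,7,8,9,10,11,12,13,14,15}
step 3: r2 <- (r2 + 1)               {0,1,2,3,4,5,6,7,8,9,10,11,12,13,14,15}
step 4: eval (r2 < (1 + (tid // 4))) {0,1,2,3,4,5,6,7,8,9,10,11,12,13,14,15}
step 5: r1 <- (max(9, 10) * (tid - r1)) {4,5,6,7,8,9,10,11,12,13,14,15}
step 6: r2 <- (r2 + 1)               {4,5,6,7,8,9,10,11,12,13,14,15}
step 7: eval (r2 < (1 + (tid // 4))) {4,5,6,7,8,9,10,11,12,13,14,15}
step 8: r1 <- (max(9, 10) * (tid - r1)) {8,9,10,11,12,13,14,15}
step 9: r2 <- (r2 + 1)               {8,9,10,11,12,13,14,15}
step 10: eval (r2 < (1 + (tid // 4))) {8,9,10,11,12,13,14,15}
step 11: r1 <- (max(9, 10) * (tid - r1)) {12,13,14,15}
step 12: r2 <- (r2 + 1)               {12,13,14,15}
step 13: eval (r2 < (1 + (tid // 4))) {12,13,14,15}
step 14: r1 <- (3 * r1)               {0,1,2,3,4,5,6,7,8,9,10,11,12,13,14,15}

Answer: 15 steps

r1: 0,0,0,0,120,150,180,210,-2160,-2430,-2700,-2970,32760,35490,38220,40950
r2: 1,1,1,1,2,2,2,2,3,3,3,3,4,4,4,4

steps = 15; useful = 168; efficiency = 168/240 = 7/10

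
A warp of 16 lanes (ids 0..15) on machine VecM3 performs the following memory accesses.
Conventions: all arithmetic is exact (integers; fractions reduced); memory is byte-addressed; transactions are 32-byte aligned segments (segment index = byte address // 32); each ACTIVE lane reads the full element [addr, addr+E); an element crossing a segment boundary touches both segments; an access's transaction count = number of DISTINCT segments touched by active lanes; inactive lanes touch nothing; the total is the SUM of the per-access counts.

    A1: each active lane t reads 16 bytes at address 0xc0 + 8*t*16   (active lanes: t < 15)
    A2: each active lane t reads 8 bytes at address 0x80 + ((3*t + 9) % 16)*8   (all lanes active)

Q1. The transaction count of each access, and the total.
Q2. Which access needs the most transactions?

A1: 15 transactions
A2: 4 transactions

Answer: 15,4; total 19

Answer: A1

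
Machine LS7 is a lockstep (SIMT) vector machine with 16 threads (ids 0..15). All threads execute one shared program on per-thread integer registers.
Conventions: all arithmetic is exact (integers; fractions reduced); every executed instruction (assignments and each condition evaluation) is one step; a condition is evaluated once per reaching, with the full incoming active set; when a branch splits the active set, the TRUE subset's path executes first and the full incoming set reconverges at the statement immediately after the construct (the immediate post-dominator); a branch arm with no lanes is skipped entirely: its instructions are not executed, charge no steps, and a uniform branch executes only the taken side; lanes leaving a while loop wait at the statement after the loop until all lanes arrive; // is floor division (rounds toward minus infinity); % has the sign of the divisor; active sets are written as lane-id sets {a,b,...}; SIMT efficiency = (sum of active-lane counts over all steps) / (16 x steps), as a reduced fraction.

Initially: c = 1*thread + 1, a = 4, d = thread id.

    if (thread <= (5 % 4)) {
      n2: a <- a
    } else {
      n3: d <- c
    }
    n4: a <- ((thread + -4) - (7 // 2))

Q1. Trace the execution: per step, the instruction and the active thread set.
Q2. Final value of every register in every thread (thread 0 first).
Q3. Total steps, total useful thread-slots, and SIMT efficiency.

step 0: eval (thread <= (5 % 4))     {0,1,2,3,4,5,6,7,8,9,10,11,12,13,14,15}
step 1: a <- a                       {0,1}
step 2: d <- c                       {2,3,4,5,6,7,8,9,10,11,12,13,14,15}
step 3: a <- ((thread + -4) - (7 // 2)) {0,1,2,3,4,5,6,7,8,9,10,11,12,13,14,15}

Answer: 4 steps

c: 1,2,3,4,5,6,7,8,9,10,11,12,13,14,15,16
a: -7,-6,-5,-4,-3,-2,-1,0,1,2,3,4,5,6,7,8
d: 0,1,3,4,5,6,7,8,9,10,11,12,13,14,15,16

steps = 4; useful = 48; efficiency = 48/64 = 3/4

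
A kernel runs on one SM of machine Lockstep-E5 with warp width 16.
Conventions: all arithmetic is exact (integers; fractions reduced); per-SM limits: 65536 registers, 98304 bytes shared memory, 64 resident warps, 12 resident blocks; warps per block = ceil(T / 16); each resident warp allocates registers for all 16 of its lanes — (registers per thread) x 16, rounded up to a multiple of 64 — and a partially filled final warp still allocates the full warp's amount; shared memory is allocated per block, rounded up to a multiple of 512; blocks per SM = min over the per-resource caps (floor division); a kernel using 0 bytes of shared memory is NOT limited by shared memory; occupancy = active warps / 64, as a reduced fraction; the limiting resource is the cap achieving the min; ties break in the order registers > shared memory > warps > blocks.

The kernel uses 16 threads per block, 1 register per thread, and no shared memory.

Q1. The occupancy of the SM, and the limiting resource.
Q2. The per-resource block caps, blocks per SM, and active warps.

Answer: occupancy 3/16, limited by blocks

registers: 1024 blocks
shared memory: no limit (kernel uses none)
warps: 64 blocks
blocks: 12 blocks

Answer: 12 blocks, 12 active warps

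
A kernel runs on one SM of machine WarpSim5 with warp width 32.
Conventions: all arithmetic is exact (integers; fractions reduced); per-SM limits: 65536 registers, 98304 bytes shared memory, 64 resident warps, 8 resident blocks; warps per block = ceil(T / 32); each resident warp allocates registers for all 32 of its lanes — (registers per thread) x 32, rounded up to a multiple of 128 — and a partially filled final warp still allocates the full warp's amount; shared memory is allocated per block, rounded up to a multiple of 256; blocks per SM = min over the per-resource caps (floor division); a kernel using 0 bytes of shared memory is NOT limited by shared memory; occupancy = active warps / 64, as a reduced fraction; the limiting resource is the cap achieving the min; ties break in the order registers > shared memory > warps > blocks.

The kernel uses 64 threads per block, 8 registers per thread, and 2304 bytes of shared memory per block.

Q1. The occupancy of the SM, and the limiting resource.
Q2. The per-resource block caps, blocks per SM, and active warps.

Answer: occupancy 1/4, limited by blocks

registers: 128 blocks
shared memory: 42 blocks
warps: 32 blocks
blocks: 8 blocks

Answer: 8 blocks, 16 active warps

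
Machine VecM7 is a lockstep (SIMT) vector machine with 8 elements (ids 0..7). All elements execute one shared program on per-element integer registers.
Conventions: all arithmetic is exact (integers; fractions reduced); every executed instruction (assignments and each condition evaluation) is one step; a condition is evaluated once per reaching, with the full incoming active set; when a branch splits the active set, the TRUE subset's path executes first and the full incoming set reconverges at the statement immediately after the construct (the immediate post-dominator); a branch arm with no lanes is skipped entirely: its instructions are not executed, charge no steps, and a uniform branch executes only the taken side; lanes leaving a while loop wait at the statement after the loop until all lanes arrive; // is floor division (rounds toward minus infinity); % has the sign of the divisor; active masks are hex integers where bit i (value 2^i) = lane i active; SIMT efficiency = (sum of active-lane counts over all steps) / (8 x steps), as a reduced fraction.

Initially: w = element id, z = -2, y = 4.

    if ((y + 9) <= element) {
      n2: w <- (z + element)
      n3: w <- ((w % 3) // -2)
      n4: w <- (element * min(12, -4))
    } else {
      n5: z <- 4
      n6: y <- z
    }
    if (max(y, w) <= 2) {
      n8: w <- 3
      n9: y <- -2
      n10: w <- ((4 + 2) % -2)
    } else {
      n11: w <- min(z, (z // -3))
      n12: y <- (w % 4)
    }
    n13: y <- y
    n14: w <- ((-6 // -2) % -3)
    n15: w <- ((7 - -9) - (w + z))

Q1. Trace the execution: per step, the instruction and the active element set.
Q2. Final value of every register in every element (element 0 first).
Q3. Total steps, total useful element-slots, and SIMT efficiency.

step 0: eval ((y + 9) <= element)    0xff
step 1: z <- 4                       0xff
step 2: y <- z                       0xff
step 3: eval (max(y, w) <= 2)        0xff
step 4: w <- min(z, (z // -3))       0xff
step 5: y <- (w % 4)                 0xff
step 6: y <- y                       0xff
step 7: w <- ((-6 // -2) % -3)       0xff
step 8: w <- ((7 - -9) - (w + z))    0xff

Answer: 9 steps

w: 12,12,12,12,12,12,12,12
z: 4,4,4,4,4,4,4,4
y: 2,2,2,2,2,2,2,2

steps = 9; useful = 72; efficiency = 72/72 = 1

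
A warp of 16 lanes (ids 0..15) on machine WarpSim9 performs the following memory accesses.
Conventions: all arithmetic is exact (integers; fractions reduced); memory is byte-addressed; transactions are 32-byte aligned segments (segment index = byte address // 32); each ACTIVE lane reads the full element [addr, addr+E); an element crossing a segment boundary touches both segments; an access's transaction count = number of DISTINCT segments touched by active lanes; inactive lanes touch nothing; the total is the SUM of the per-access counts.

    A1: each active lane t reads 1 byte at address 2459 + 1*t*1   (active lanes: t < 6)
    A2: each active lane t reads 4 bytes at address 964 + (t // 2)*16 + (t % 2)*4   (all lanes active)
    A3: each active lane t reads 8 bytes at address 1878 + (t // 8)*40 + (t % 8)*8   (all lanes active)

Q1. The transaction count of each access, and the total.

A1: 2 transactions
A2: 4 transactions
A3: 4 transactions

Answer: 2,4,4; total 10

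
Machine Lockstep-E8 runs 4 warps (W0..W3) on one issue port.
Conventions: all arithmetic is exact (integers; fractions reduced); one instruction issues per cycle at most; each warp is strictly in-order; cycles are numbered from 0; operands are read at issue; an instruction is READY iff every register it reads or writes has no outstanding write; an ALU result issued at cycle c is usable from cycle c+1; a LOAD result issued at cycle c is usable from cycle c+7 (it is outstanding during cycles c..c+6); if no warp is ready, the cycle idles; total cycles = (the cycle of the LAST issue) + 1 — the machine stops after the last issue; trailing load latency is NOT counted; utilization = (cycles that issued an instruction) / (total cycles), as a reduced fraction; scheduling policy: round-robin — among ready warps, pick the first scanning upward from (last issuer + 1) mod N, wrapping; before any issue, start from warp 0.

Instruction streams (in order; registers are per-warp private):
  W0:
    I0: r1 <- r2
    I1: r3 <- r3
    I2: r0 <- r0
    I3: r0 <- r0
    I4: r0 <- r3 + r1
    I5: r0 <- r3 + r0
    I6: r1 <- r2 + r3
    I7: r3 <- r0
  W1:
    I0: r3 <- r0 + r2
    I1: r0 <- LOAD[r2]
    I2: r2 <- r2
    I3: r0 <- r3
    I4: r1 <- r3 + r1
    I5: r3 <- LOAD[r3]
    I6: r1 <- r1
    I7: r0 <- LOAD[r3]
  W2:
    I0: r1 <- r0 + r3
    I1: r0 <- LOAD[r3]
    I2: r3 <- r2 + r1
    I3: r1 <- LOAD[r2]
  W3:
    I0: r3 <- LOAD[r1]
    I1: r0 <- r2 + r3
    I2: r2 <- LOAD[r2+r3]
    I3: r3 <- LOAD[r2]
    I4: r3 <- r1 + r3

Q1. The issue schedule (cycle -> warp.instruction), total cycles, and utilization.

cycle 0: W0.I0
cycle 1: W1.I0
cycle 2: W2.I0
cycle 3: W3.I0
cycle 4: W0.I1
cycle 5: W1.I1
cycle 6: W2.I1
cycle 7: W0.I2
cycle 8: W1.I2
cycle 9: W2.I2
cycle 10: W3.I1
cycle 11: W0.I3
cycle 12: W1.I3
cycle 13: W2.I3
cycle 14: W3.I2
cycle 15: W0.I4
cycle 16: W1.I4
cycle 17: W0.I5
cycle 18: W1.I5
cycle 19: W0.I6
cycle 20: W1.I6
cycle 21: W3.I3
cycle 22: W0.I7
cycle 23: idle
cycle 24: idle
cycle 25: W1.I7
cycle 26: idle
cycle 27: idle
cycle 28: W3.I4

Answer: 29 cycles, utilization 25/29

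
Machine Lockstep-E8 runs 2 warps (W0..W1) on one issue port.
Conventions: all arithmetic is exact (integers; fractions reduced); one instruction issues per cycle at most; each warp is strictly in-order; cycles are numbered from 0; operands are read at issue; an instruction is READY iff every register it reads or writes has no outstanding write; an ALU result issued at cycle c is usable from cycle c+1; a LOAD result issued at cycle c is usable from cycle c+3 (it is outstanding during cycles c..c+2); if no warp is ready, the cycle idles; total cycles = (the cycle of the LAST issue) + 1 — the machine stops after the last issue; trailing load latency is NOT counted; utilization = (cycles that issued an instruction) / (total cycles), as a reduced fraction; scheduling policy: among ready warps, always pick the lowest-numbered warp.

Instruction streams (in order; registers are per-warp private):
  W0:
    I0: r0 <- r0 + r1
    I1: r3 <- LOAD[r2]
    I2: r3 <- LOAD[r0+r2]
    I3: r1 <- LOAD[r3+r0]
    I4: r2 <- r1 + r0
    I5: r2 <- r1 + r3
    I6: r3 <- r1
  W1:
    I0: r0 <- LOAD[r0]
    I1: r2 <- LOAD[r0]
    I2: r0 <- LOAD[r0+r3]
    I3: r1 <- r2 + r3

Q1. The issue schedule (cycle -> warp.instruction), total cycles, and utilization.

cycle 0: W0.I0
cycle 1: W0.I1
cycle 2: W1.I0
cycle 3: idle
cycle 4: W0.I2
cycle 5: W1.I1
cycle 6: W1.I2
cycle 7: W0.I3
cycle 8: W1.I3
cycle 9: idle
cycle 10: W0.I4
cycle 11: W0.I5
cycle 12: W0.I6

Answer: 13 cycles, utilization 11/13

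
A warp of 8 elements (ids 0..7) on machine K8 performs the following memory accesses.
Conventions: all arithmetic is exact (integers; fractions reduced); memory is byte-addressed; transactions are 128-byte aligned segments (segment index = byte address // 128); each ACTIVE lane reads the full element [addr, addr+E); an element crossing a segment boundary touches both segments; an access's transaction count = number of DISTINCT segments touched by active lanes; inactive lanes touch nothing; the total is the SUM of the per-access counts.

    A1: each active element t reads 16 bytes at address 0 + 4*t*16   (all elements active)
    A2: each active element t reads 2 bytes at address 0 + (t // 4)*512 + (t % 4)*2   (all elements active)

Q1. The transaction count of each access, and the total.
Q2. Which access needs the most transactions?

A1: 4 transactions
A2: 2 transactions

Answer: 4,2; total 6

Answer: A1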